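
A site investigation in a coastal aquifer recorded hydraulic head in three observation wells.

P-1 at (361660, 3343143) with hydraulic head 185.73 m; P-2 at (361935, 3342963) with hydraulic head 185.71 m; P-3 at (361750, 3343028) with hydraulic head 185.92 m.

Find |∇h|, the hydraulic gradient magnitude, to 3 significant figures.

0.00423

Differences from P-1: to P-2 (Δx, Δy, Δh) = (275, -180, -0.02); to P-3 = (90, -115, +0.19).
Solve a·Δx + b·Δy = Δh: det = 275·(-115) − 90·(-180) = -15425.
∂h/∂x = [(-0.02)·(-115) − (+0.19)·(-180)] / -15425 = -0.002366
∂h/∂y = [275·(+0.19) − 90·(-0.02)] / -15425 = -0.003504
|∇h| = √(-0.002366² + -0.003504²) = 0.004228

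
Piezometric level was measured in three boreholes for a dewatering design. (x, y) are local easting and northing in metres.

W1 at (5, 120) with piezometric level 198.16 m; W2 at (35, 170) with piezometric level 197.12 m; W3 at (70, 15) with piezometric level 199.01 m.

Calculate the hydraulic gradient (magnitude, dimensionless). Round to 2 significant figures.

0.018

With h = a·x + b·y + c and W1 as origin, the differences give:
  30·a + 50·b = -1.04
  65·a + (-105)·b = +0.85
Eliminate b (×(-105) and ×50, subtract): -6400·a = 66.700 → a = ∂h/∂x = -0.01042
Back-substitute: b = ∂h/∂y = -0.01455.
|∇h| = √(-0.01042² + -0.01455²) = 0.0179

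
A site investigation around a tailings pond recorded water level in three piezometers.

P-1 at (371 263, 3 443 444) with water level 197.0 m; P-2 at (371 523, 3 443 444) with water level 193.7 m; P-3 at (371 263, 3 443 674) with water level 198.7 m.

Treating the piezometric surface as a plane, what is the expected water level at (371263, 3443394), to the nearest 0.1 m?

∂h/∂x = (193.7 − 197.0) / (371523 − 371263) = -0.01269
∂h/∂y = (198.7 − 197.0) / (3443674 − 3443444) = +0.007391
h(371263, 3443394) = 197.0 + (-0.01269)·(0) + (+0.007391)·(-50) = 197.0 -0.000 -0.370 = 196.630 m.

196.6 m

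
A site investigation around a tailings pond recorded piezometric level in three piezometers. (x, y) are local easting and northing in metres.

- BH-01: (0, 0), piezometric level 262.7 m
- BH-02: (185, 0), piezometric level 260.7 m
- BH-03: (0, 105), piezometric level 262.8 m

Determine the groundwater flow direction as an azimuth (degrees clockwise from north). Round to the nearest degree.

095°

∂h/∂x = (260.7 − 262.7) / (185 − 0) = -0.01081
∂h/∂y = (262.8 − 262.7) / (105 − 0) = +0.0009524
Flow direction (−∇h) has components (+0.01081 E, -0.0009524 N).
Azimuth = atan2(E, N) = atan2(+0.01081, -0.0009524) = 95.0° ≈ 095°.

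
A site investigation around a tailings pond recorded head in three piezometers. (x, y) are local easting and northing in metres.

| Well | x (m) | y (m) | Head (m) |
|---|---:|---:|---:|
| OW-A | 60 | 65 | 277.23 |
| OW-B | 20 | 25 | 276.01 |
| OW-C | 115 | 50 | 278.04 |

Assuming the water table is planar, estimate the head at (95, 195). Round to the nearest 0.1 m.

Three-point gradient (reference OW-A): Δ to OW-B = (-40, -40, -1.22), Δ to OW-C = (55, -15, +0.81).
∂h/∂x = +0.01811, ∂h/∂y = +0.01239 (det = 2800).
h(95, 195) = 277.23 + (+0.01811)·(35) + (+0.01239)·(130) = 277.23 +0.634 +1.611 = 279.475 m.

279.5 m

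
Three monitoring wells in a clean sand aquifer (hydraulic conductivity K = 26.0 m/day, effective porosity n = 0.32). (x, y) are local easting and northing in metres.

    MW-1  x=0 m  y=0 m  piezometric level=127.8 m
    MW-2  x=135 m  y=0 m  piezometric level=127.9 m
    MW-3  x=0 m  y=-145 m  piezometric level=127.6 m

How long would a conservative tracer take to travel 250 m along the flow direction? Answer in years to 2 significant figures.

∂h/∂x = (127.9 − 127.8) / (135 − 0) = +0.0007407
∂h/∂y = (127.6 − 127.8) / (-145 − 0) = +0.001379
|∇h| = √(0.0007407² + 0.001379²) = 0.001565
Seepage velocity v = K·i/n = 26.0 × 0.001565 / 0.32 = 0.1272 m/day.
t = 250 / 0.1272 = 1965 days = 5.38 years.

5.4 years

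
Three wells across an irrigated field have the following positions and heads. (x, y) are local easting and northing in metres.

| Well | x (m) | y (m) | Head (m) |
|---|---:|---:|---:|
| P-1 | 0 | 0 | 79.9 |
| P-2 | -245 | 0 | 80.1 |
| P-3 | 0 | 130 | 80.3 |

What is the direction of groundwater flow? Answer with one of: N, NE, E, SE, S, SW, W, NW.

∂h/∂x = (80.1 − 79.9) / (-245 − 0) = -0.0008163
∂h/∂y = (80.3 − 79.9) / (130 − 0) = +0.003077
Flow = −∇h = (+0.0008163 east, -0.003077 north), which points south.

S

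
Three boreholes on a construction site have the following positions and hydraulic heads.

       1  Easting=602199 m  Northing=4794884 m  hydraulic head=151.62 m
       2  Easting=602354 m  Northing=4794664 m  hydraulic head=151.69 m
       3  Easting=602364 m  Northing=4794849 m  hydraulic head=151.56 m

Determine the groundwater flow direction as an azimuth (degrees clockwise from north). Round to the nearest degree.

Differences from 1: to 2 (Δx, Δy, Δh) = (155, -220, +0.07); to 3 = (165, -35, -0.06).
Solve a·Δx + b·Δy = Δh: det = 155·(-35) − 165·(-220) = 30875.
∂h/∂x = [(+0.07)·(-35) − (-0.06)·(-220)] / 30875 = -0.0005069
∂h/∂y = [155·(-0.06) − 165·(+0.07)] / 30875 = -0.0006753
Flow direction (−∇h) has components (+0.0005069 E, +0.0006753 N).
Azimuth = atan2(E, N) = atan2(+0.0005069, +0.0006753) = 36.9° ≈ 037°.

037°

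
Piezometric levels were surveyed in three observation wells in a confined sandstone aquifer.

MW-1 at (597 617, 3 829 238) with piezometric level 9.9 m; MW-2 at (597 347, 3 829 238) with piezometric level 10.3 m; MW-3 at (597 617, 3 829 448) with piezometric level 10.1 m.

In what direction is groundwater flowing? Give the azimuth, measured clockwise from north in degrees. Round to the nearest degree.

123°

∂h/∂x = (10.3 − 9.9) / (597347 − 597617) = -0.001481
∂h/∂y = (10.1 − 9.9) / (3829448 − 3829238) = +0.0009524
Flow direction (−∇h) has components (+0.001481 E, -0.0009524 N).
Azimuth = atan2(E, N) = atan2(+0.001481, -0.0009524) = 122.7° ≈ 123°.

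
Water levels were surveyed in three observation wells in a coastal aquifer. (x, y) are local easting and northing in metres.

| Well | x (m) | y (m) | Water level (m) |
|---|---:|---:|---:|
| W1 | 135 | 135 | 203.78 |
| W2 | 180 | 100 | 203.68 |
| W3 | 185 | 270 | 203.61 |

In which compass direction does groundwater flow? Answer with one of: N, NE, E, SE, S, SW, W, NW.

E

With h = a·x + b·y + c and W1 as origin, the differences give:
  45·a + (-35)·b = -0.10
  50·a + 135·b = -0.17
Eliminate b (×135 and ×(-35), subtract): 7825·a = -19.450 → a = ∂h/∂x = -0.002486
Back-substitute: b = ∂h/∂y = -0.0003387.
Flow = −∇h = (+0.002486 east, +0.0003387 north), which points east.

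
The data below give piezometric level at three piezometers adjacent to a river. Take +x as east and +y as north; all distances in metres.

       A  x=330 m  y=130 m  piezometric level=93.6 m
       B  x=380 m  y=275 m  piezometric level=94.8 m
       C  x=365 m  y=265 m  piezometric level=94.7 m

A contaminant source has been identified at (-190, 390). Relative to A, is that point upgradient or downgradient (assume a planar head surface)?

upgradient

With h = a·x + b·y + c and A as origin, the differences give:
  50·a + 145·b = +1.2
  35·a + 135·b = +1.1
Eliminate b (×135 and ×145, subtract): 1675·a = 2.50 → a = ∂h/∂x = +0.001493
Back-substitute: b = ∂h/∂y = +0.007761.
Head at (-190, 390) = 93.6 + (+0.001493)·(-520) + (+0.007761)·(260) = 94.84 m.
That is higher than the 93.6 m at A, so the point is upgradient.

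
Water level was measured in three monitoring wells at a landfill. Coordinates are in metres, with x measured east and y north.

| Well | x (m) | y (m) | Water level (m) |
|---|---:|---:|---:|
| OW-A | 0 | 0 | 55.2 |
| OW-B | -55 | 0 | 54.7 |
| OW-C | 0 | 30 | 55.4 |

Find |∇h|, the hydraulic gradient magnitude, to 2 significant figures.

∂h/∂x = (54.7 − 55.2) / (-55 − 0) = +0.009091
∂h/∂y = (55.4 − 55.2) / (30 − 0) = +0.006667
|∇h| = √(0.009091² + 0.006667²) = 0.01127

0.011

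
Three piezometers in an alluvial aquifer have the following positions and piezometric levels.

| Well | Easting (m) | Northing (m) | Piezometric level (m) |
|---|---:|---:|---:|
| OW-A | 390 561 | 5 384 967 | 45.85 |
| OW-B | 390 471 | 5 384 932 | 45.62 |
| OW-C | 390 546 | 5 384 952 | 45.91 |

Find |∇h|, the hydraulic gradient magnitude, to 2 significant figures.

Taking OW-A as reference: OW-B−OW-A = (-90, -35, -0.23); OW-C−OW-A = (-15, -15, +0.06).
Solve a·Δx + b·Δy = Δh: det = (-90)·(-15) − (-15)·(-35) = 825.
∂h/∂x = [(-0.23)·(-15) − (+0.06)·(-35)] / 825 = +0.006727
∂h/∂y = [(-90)·(+0.06) − (-15)·(-0.23)] / 825 = -0.01073
|∇h| = √(0.006727² + -0.01073²) = 0.01266

0.013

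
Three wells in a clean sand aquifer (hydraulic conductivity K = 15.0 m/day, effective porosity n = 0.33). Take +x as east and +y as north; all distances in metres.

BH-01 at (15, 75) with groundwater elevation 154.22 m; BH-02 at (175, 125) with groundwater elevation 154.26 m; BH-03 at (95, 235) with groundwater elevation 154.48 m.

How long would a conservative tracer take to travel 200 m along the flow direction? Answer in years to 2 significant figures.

Taking BH-01 as reference: BH-02−BH-01 = (160, 50, +0.04); BH-03−BH-01 = (80, 160, +0.26).
Determinant of the coordinate differences = 160·160 − 80·50 = 21600.
∂h/∂x = [(+0.04)·160 − (+0.26)·50] / 21600 = -0.0003056
∂h/∂y = [160·(+0.26) − 80·(+0.04)] / 21600 = +0.001778
|∇h| = √(-0.0003056² + 0.001778²) = 0.001804
Seepage velocity v = K·i/n = 15.0 × 0.001804 / 0.33 = 0.082 m/day.
t = 200 / 0.082 = 2439 days = 6.68 years.

6.7 years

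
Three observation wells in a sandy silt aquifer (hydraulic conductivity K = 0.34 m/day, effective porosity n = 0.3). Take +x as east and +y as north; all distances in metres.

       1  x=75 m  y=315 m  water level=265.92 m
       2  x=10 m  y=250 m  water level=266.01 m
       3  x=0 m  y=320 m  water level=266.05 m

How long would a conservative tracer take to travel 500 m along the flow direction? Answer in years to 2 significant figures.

690 years

Taking 1 as reference: 2−1 = (-65, -65, +0.09); 3−1 = (-75, 5, +0.13).
Determinant of the coordinate differences = (-65)·5 − (-75)·(-65) = -5200.
∂h/∂x = [(+0.09)·5 − (+0.13)·(-65)] / -5200 = -0.001712
∂h/∂y = [(-65)·(+0.13) − (-75)·(+0.09)] / -5200 = +0.0003269
|∇h| = √(-0.001712² + 0.0003269²) = 0.001743
Seepage velocity v = K·i/n = 0.34 × 0.001743 / 0.3 = 0.001975 m/day.
t = 500 / 0.001975 = 2.532e+05 days = 693 years.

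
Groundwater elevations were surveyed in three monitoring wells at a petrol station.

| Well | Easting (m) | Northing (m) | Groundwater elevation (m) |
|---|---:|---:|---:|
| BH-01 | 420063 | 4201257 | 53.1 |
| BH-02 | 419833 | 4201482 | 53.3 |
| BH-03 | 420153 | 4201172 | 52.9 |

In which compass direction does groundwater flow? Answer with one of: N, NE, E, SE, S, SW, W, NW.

Three-point gradient (reference BH-01): Δ to BH-02 = (-230, 225, +0.2), Δ to BH-03 = (90, -85, -0.2).
∂h/∂x = -0.04000, ∂h/∂y = -0.04000 (det = -700).
Flow = −∇h = (+0.04000 east, +0.04000 north), which points northeast.

NE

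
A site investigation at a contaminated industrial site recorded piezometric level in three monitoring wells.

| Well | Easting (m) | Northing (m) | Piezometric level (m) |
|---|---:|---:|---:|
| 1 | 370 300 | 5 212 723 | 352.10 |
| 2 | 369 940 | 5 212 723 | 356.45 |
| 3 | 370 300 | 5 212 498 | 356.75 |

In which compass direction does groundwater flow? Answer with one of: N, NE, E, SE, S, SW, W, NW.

∂h/∂x = (356.45 − 352.10) / (369940 − 370300) = -0.01208
∂h/∂y = (356.75 − 352.10) / (5212498 − 5212723) = -0.02067
Flow = −∇h = (+0.01208 east, +0.02067 north), which points northeast.

NE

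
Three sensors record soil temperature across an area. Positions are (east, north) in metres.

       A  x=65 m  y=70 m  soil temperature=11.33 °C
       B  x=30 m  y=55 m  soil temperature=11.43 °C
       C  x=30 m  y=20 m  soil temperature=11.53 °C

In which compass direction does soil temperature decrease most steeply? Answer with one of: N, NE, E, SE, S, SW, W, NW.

NE

Taking A as reference: B−A = (-35, -15, +0.10); C−A = (-35, -50, +0.20).
Solve a·Δx + b·Δy = ΔT: det = (-35)·(-50) − (-35)·(-15) = 1225.
∂T/∂x = [(+0.10)·(-50) − (+0.20)·(-15)] / 1225 = -0.001633
∂T/∂y = [(-35)·(+0.20) − (-35)·(+0.10)] / 1225 = -0.002857
Steepest decrease is along −∇f = (+0.001633 E, +0.002857 N) → northeast.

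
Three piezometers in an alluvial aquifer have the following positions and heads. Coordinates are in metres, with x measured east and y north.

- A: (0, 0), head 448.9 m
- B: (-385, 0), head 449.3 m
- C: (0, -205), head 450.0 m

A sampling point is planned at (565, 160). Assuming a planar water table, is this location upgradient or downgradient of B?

downgradient

∂h/∂x = (449.3 − 448.9) / (-385 − 0) = -0.001039
∂h/∂y = (450.0 − 448.9) / (-205 − 0) = -0.005366
Head at (565, 160) = 448.9 + (-0.001039)·(565) + (-0.005366)·(160) = 447.45 m.
That is lower than the 449.3 m at B, so the point is downgradient.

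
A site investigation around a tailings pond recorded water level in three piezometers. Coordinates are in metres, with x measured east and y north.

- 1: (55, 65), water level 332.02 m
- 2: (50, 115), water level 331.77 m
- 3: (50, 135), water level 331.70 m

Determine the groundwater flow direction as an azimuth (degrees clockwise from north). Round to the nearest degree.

Three-point gradient (reference 1): Δ to 2 = (-5, 50, -0.25), Δ to 3 = (-5, 70, -0.32).
∂h/∂x = +0.01500, ∂h/∂y = -0.003500 (det = -100).
Flow direction (−∇h) has components (-0.01500 E, +0.003500 N).
Azimuth = atan2(E, N) = atan2(-0.01500, +0.003500) = 283.1° ≈ 283°.

283°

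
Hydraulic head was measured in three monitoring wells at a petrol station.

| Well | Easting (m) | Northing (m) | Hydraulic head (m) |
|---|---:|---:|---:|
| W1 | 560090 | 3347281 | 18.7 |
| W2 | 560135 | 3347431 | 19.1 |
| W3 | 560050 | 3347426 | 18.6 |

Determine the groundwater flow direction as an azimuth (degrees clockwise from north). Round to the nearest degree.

Differences from W1: to W2 (Δx, Δy, Δh) = (45, 150, +0.4); to W3 = (-40, 145, -0.1).
Solve a·Δx + b·Δy = Δh: det = 45·145 − (-40)·150 = 12525.
∂h/∂x = [(+0.4)·145 − (-0.1)·150] / 12525 = +0.005828
∂h/∂y = [45·(-0.1) − (-40)·(+0.4)] / 12525 = +0.0009182
Flow direction (−∇h) has components (-0.005828 E, -0.0009182 N).
Azimuth = atan2(E, N) = atan2(-0.005828, -0.0009182) = 261.0° ≈ 261°.

261°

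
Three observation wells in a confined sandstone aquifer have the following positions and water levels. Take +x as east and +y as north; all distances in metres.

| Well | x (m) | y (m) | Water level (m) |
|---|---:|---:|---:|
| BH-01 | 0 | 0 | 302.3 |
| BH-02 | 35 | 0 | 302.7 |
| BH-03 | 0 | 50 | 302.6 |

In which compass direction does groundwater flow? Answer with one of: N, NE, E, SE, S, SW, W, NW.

SW

∂h/∂x = (302.7 − 302.3) / (35 − 0) = +0.01143
∂h/∂y = (302.6 − 302.3) / (50 − 0) = +0.006000
Flow = −∇h = (-0.01143 east, -0.006000 north), which points southwest.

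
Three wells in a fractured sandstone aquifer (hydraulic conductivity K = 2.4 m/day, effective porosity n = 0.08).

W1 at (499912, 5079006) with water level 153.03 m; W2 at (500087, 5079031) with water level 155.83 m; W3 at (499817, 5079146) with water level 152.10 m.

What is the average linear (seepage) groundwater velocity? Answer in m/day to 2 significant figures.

0.48 m/day

Taking W1 as reference: W2−W1 = (175, 25, +2.80); W3−W1 = (-95, 140, -0.93).
Solve a·Δx + b·Δy = Δh: det = 175·140 − (-95)·25 = 26875.
∂h/∂x = [(+2.80)·140 − (-0.93)·25] / 26875 = +0.01545
∂h/∂y = [175·(-0.93) − (-95)·(+2.80)] / 26875 = +0.003842
|∇h| = √(0.01545² + 0.003842²) = 0.01592
Seepage velocity v = K·i/n = 2.4 × 0.01592 / 0.08 = 0.4776 m/day.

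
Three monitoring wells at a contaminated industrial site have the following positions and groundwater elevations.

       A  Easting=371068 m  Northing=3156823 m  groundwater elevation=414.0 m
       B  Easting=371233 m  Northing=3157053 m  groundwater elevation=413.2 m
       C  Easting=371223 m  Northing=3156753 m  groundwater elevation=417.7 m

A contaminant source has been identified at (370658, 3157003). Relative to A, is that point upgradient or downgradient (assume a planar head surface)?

downgradient

Taking A as reference: B−A = (165, 230, -0.8); C−A = (155, -70, +3.7).
Solve a·Δx + b·Δy = Δh: det = 165·(-70) − 155·230 = -47200.
∂h/∂x = [(-0.8)·(-70) − (+3.7)·230] / -47200 = +0.01684
∂h/∂y = [165·(+3.7) − 155·(-0.8)] / -47200 = -0.01556
Head at (370658, 3157003) = 414.0 + (+0.01684)·(-410) + (-0.01556)·(180) = 404.29 m.
That is lower than the 414.0 m at A, so the point is downgradient.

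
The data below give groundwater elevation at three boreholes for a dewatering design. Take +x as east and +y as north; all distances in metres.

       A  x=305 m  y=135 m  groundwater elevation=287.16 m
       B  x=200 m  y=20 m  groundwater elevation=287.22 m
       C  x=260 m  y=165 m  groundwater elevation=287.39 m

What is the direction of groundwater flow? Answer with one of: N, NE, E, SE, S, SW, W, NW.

SE

Taking A as reference: B−A = (-105, -115, +0.06); C−A = (-45, 30, +0.23).
Solve a·Δx + b·Δy = Δh: det = (-105)·30 − (-45)·(-115) = -8325.
∂h/∂x = [(+0.06)·30 − (+0.23)·(-115)] / -8325 = -0.003393
∂h/∂y = [(-105)·(+0.23) − (-45)·(+0.06)] / -8325 = +0.002577
Flow = −∇h = (+0.003393 east, -0.002577 north), which points southeast.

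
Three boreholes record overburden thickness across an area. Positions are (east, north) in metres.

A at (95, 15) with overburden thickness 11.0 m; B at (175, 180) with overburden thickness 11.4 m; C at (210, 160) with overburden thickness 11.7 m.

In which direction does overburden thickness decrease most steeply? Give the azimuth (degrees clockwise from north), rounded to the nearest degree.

With d = a·x + b·y + c and A as origin, the differences give:
  80·a + 165·b = +0.4
  115·a + 145·b = +0.7
Eliminate b (×145 and ×165, subtract): -7375·a = -57.50 → a = ∂d/∂x = +0.007797
Back-substitute: b = ∂d/∂y = -0.001356.
Steepest decrease is along −∇f: components (-0.007797 E, +0.001356 N).
Azimuth = atan2(-0.007797, +0.001356) = 279.9° ≈ 280°.

280°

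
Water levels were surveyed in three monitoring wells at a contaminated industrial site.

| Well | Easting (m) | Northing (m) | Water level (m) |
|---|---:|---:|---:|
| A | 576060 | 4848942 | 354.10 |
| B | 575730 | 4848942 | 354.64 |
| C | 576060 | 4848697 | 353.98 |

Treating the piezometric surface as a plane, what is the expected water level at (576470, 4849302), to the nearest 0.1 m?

∂h/∂x = (354.64 − 354.10) / (575730 − 576060) = -0.001636
∂h/∂y = (353.98 − 354.10) / (4848697 − 4848942) = +0.0004898
h(576470, 4849302) = 354.10 + (-0.001636)·(410) + (+0.0004898)·(360) = 354.10 -0.671 +0.176 = 353.605 m.

353.6 m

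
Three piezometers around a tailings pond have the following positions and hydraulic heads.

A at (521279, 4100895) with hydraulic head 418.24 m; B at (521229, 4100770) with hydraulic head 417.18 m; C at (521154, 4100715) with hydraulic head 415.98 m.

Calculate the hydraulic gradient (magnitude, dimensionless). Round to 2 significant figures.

With h = a·x + b·y + c and A as origin, the differences give:
  (-50)·a + (-125)·b = -1.06
  (-125)·a + (-180)·b = -2.26
Eliminate b (×(-180) and ×(-125), subtract): -6625·a = -91.700 → a = ∂h/∂x = +0.01384
Back-substitute: b = ∂h/∂y = +0.002943.
|∇h| = √(0.01384² + 0.002943²) = 0.01415

0.014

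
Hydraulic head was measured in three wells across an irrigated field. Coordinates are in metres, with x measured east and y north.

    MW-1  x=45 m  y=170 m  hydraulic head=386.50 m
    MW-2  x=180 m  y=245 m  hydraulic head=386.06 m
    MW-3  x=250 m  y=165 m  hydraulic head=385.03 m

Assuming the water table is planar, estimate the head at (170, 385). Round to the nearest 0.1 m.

Differences from MW-1: to MW-2 (Δx, Δy, Δh) = (135, 75, -0.44); to MW-3 = (205, -5, -1.47).
Determinant of the coordinate differences = 135·(-5) − 205·75 = -16050.
∂h/∂x = [(-0.44)·(-5) − (-1.47)·75] / -16050 = -0.007006
∂h/∂y = [135·(-1.47) − 205·(-0.44)] / -16050 = +0.006745
h(170, 385) = 386.50 + (-0.007006)·(125) + (+0.006745)·(215) = 386.50 -0.876 +1.450 = 387.074 m.

387.1 m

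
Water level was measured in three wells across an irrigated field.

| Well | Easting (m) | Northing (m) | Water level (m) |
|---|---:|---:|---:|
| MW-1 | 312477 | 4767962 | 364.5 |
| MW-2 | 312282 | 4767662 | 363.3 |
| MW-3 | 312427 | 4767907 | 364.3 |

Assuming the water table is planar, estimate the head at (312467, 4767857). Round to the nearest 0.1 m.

Taking MW-1 as reference: MW-2−MW-1 = (-195, -300, -1.2); MW-3−MW-1 = (-50, -55, -0.2).
Solve a·Δx + b·Δy = Δh: det = (-195)·(-55) − (-50)·(-300) = -4275.
∂h/∂x = [(-1.2)·(-55) − (-0.2)·(-300)] / -4275 = -0.001404
∂h/∂y = [(-195)·(-0.2) − (-50)·(-1.2)] / -4275 = +0.004912
h(312467, 4767857) = 364.5 + (-0.001404)·(-10) + (+0.004912)·(-105) = 364.5 +0.014 -0.516 = 363.998 m.

364.0 m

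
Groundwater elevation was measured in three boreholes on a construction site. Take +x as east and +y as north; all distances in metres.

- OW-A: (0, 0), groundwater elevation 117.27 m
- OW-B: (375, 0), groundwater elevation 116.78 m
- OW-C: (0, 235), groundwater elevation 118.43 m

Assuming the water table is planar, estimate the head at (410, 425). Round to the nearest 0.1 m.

∂h/∂x = (116.78 − 117.27) / (375 − 0) = -0.001307
∂h/∂y = (118.43 − 117.27) / (235 − 0) = +0.004936
h(410, 425) = 117.27 + (-0.001307)·(410) + (+0.004936)·(425) = 117.27 -0.536 +2.098 = 118.832 m.

118.8 m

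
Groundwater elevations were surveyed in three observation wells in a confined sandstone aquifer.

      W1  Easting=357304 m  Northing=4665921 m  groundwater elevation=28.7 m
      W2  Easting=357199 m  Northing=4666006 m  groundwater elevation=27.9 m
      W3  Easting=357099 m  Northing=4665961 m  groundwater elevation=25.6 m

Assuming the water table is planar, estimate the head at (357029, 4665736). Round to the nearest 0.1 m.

21.6 m

Taking W1 as reference: W2−W1 = (-105, 85, -0.8); W3−W1 = (-205, 40, -3.1).
Solve a·Δx + b·Δy = Δh: det = (-105)·40 − (-205)·85 = 13225.
∂h/∂x = [(-0.8)·40 − (-3.1)·85] / 13225 = +0.01750
∂h/∂y = [(-105)·(-3.1) − (-205)·(-0.8)] / 13225 = +0.01221
h(357029, 4665736) = 28.7 + (+0.01750)·(-275) + (+0.01221)·(-185) = 28.7 -4.814 -2.259 = 21.627 m.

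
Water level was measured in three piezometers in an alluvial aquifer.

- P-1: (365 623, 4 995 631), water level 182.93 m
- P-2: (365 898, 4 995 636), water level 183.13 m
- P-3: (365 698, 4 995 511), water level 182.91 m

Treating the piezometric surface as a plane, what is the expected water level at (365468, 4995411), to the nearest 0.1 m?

Differences from P-1: to P-2 (Δx, Δy, Δh) = (275, 5, +0.20); to P-3 = (75, -120, -0.02).
Solve a·Δx + b·Δy = Δh: det = 275·(-120) − 75·5 = -33375.
∂h/∂x = [(+0.20)·(-120) − (-0.02)·5] / -33375 = +0.0007161
∂h/∂y = [275·(-0.02) − 75·(+0.20)] / -33375 = +0.0006142
h(365468, 4995411) = 182.93 + (+0.0007161)·(-155) + (+0.0006142)·(-220) = 182.93 -0.111 -0.135 = 182.684 m.

182.7 m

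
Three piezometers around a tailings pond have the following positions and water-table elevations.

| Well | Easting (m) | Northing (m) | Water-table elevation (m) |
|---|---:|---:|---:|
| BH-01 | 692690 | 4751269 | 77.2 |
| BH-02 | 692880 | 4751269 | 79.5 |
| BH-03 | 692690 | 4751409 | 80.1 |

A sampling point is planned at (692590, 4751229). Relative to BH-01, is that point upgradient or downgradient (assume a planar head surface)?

downgradient

∂h/∂x = (79.5 − 77.2) / (692880 − 692690) = +0.01211
∂h/∂y = (80.1 − 77.2) / (4751409 − 4751269) = +0.02071
Head at (692590, 4751229) = 77.2 + (+0.01211)·(-100) + (+0.02071)·(-40) = 75.16 m.
That is lower than the 77.2 m at BH-01, so the point is downgradient.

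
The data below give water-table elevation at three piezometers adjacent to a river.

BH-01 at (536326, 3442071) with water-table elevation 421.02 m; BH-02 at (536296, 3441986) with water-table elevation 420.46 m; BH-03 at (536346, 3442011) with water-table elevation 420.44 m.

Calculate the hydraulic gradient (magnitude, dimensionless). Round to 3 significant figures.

0.00932

Taking BH-01 as reference: BH-02−BH-01 = (-30, -85, -0.56); BH-03−BH-01 = (20, -60, -0.58).
Determinant of the coordinate differences = (-30)·(-60) − 20·(-85) = 3500.
∂h/∂x = [(-0.56)·(-60) − (-0.58)·(-85)] / 3500 = -0.004486
∂h/∂y = [(-30)·(-0.58) − 20·(-0.56)] / 3500 = +0.008171
|∇h| = √(-0.004486² + 0.008171²) = 0.009321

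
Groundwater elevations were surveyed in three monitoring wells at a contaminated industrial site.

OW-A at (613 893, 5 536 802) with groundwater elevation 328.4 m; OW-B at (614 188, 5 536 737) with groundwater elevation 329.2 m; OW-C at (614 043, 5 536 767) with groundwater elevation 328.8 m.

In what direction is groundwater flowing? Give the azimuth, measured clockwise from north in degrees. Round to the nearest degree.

225°

Differences from OW-A: to OW-B (Δx, Δy, Δh) = (295, -65, +0.8); to OW-C = (150, -35, +0.4).
Determinant of the coordinate differences = 295·(-35) − 150·(-65) = -575.
∂h/∂x = [(+0.8)·(-35) − (+0.4)·(-65)] / -575 = +0.003478
∂h/∂y = [295·(+0.4) − 150·(+0.8)] / -575 = +0.003478
Flow direction (−∇h) has components (-0.003478 E, -0.003478 N).
Azimuth = atan2(E, N) = atan2(-0.003478, -0.003478) = 225.0° ≈ 225°.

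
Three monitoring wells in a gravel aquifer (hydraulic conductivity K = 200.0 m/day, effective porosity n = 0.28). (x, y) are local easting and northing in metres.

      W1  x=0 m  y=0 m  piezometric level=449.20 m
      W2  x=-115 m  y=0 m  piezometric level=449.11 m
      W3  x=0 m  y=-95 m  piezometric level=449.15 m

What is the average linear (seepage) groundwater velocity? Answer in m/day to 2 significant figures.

0.67 m/day

∂h/∂x = (449.11 − 449.20) / (-115 − 0) = +0.0007826
∂h/∂y = (449.15 − 449.20) / (-95 − 0) = +0.0005263
|∇h| = √(0.0007826² + 0.0005263²) = 0.0009431
Seepage velocity v = K·i/n = 200.0 × 0.0009431 / 0.28 = 0.6736 m/day.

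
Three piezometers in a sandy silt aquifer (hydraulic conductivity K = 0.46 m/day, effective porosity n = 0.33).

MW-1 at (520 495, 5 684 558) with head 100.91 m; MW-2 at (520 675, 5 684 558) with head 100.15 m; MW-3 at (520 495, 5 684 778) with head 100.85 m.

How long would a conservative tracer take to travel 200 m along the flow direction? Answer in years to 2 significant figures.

93 years

∂h/∂x = (100.15 − 100.91) / (520675 − 520495) = -0.004222
∂h/∂y = (100.85 − 100.91) / (5684778 − 5684558) = -0.0002727
|∇h| = √(-0.004222² + -0.0002727²) = 0.004231
Seepage velocity v = K·i/n = 0.46 × 0.004231 / 0.33 = 0.005898 m/day.
t = 200 / 0.005898 = 3.391e+04 days = 92.8 years.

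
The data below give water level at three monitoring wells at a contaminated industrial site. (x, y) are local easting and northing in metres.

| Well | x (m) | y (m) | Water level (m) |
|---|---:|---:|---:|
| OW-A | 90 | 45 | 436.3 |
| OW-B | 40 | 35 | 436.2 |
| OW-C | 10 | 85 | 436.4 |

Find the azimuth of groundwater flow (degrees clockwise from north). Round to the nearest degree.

Differences from OW-A: to OW-B (Δx, Δy, Δh) = (-50, -10, -0.1); to OW-C = (-80, 40, +0.1).
Determinant of the coordinate differences = (-50)·40 − (-80)·(-10) = -2800.
∂h/∂x = [(-0.1)·40 − (+0.1)·(-10)] / -2800 = +0.001071
∂h/∂y = [(-50)·(+0.1) − (-80)·(-0.1)] / -2800 = +0.004643
Flow direction (−∇h) has components (-0.001071 E, -0.004643 N).
Azimuth = atan2(E, N) = atan2(-0.001071, -0.004643) = 193.0° ≈ 193°.

193°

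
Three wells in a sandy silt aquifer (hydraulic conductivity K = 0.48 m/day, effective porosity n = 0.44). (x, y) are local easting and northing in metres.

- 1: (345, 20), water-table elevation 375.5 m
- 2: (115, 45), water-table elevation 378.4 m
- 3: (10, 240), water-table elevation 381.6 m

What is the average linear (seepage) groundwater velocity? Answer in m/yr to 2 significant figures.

Taking 1 as reference: 2−1 = (-230, 25, +2.9); 3−1 = (-335, 220, +6.1).
Determinant of the coordinate differences = (-230)·220 − (-335)·25 = -42225.
∂h/∂x = [(+2.9)·220 − (+6.1)·25] / -42225 = -0.01150
∂h/∂y = [(-230)·(+6.1) − (-335)·(+2.9)] / -42225 = +0.01022
|∇h| = √(-0.01150² + 0.01022²) = 0.01539
Seepage velocity v = K·i/n = 0.48 × 0.01539 / 0.44 = 0.01679 m/day = 6.133 m/yr.

6.1 m/yr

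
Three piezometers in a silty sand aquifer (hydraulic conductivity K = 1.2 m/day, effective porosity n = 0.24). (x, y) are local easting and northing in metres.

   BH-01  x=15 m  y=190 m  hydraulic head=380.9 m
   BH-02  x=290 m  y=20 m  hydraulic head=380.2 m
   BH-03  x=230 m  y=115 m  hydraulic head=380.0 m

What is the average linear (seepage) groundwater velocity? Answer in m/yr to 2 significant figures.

16 m/yr

With h = a·x + b·y + c and BH-01 as origin, the differences give:
  275·a + (-170)·b = -0.7
  215·a + (-75)·b = -0.9
Eliminate b (×(-75) and ×(-170), subtract): 15925·a = -100.50 → a = ∂h/∂x = -0.006311
Back-substitute: b = ∂h/∂y = -0.006091.
|∇h| = √(-0.006311² + -0.006091²) = 0.008771
Seepage velocity v = K·i/n = 1.2 × 0.008771 / 0.24 = 0.04385 m/day = 16.02 m/yr.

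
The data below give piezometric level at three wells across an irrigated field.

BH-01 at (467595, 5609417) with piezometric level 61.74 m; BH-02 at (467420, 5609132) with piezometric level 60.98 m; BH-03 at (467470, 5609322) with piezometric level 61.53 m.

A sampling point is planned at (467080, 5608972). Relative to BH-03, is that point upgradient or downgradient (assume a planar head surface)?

downgradient

Three-point gradient (reference BH-01): Δ to BH-02 = (-175, -285, -0.76), Δ to BH-03 = (-125, -95, -0.21).
∂h/∂x = -0.0006500, ∂h/∂y = +0.003066 (det = -19000).
Head at (467080, 5608972) = 61.74 + (-0.0006500)·(-515) + (+0.003066)·(-445) = 60.71 m.
That is lower than the 61.53 m at BH-03, so the point is downgradient.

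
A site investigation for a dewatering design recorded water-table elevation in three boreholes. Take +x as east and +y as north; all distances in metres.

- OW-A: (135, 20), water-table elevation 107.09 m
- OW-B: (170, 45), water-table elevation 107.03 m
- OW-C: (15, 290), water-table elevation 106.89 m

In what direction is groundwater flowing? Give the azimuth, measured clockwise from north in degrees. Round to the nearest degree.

038°

Differences from OW-A: to OW-B (Δx, Δy, Δh) = (35, 25, -0.06); to OW-C = (-120, 270, -0.20).
Determinant of the coordinate differences = 35·270 − (-120)·25 = 12450.
∂h/∂x = [(-0.06)·270 − (-0.20)·25] / 12450 = -0.0008996
∂h/∂y = [35·(-0.20) − (-120)·(-0.06)] / 12450 = -0.001141
Flow direction (−∇h) has components (+0.0008996 E, +0.001141 N).
Azimuth = atan2(E, N) = atan2(+0.0008996, +0.001141) = 38.3° ≈ 038°.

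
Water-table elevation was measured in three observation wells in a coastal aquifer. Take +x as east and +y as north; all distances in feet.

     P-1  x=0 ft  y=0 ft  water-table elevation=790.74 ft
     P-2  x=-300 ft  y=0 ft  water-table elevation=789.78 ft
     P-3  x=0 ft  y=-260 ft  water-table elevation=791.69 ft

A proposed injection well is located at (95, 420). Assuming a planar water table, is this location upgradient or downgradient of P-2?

∂h/∂x = (789.78 − 790.74) / (-300 − 0) = +0.003200
∂h/∂y = (791.69 − 790.74) / (-260 − 0) = -0.003654
Head at (95, 420) = 790.74 + (+0.003200)·(95) + (-0.003654)·(420) = 789.51 ft.
That is lower than the 789.78 ft at P-2, so the point is downgradient.

downgradient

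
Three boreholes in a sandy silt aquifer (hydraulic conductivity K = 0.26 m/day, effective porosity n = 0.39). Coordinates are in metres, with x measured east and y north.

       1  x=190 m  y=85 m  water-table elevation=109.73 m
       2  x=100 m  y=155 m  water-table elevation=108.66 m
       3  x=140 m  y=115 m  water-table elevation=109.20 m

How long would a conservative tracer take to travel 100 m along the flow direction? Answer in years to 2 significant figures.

43 years

Differences from 1: to 2 (Δx, Δy, Δh) = (-90, 70, -1.07); to 3 = (-50, 30, -0.53).
Determinant of the coordinate differences = (-90)·30 − (-50)·70 = 800.
∂h/∂x = [(-1.07)·30 − (-0.53)·70] / 800 = +0.006250
∂h/∂y = [(-90)·(-0.53) − (-50)·(-1.07)] / 800 = -0.007250
|∇h| = √(0.006250² + -0.007250²) = 0.009572
Seepage velocity v = K·i/n = 0.26 × 0.009572 / 0.39 = 0.006381 m/day.
t = 100 / 0.006381 = 1.567e+04 days = 42.9 years.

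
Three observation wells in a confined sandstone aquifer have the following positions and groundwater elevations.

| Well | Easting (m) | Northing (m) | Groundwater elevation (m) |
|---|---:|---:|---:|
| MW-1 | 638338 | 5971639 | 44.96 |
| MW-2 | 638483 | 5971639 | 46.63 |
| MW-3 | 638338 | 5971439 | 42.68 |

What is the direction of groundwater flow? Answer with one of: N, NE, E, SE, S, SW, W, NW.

SW

∂h/∂x = (46.63 − 44.96) / (638483 − 638338) = +0.01152
∂h/∂y = (42.68 − 44.96) / (5971439 − 5971639) = +0.01140
Flow = −∇h = (-0.01152 east, -0.01140 north), which points southwest.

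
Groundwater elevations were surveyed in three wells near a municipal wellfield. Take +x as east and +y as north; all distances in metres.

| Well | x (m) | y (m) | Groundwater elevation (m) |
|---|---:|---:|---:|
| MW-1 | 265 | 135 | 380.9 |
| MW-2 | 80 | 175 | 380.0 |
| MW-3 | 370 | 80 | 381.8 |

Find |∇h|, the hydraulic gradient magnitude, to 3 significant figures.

0.0123

With h = a·x + b·y + c and MW-1 as origin, the differences give:
  (-185)·a + 40·b = -0.9
  105·a + (-55)·b = +0.9
Eliminate b (×(-55) and ×40, subtract): 5975·a = 13.50 → a = ∂h/∂x = +0.002259
Back-substitute: b = ∂h/∂y = -0.01205.
|∇h| = √(0.002259² + -0.01205²) = 0.01226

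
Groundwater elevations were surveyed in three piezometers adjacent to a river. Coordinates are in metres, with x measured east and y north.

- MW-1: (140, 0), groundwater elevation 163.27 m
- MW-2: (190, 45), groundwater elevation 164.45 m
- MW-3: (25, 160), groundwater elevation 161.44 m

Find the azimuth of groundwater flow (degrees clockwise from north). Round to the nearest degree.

Taking MW-1 as reference: MW-2−MW-1 = (50, 45, +1.18); MW-3−MW-1 = (-115, 160, -1.83).
Solve a·Δx + b·Δy = Δh: det = 50·160 − (-115)·45 = 13175.
∂h/∂x = [(+1.18)·160 − (-1.83)·45] / 13175 = +0.02058
∂h/∂y = [50·(-1.83) − (-115)·(+1.18)] / 13175 = +0.003355
Flow direction (−∇h) has components (-0.02058 E, -0.003355 N).
Azimuth = atan2(E, N) = atan2(-0.02058, -0.003355) = 260.7° ≈ 261°.

261°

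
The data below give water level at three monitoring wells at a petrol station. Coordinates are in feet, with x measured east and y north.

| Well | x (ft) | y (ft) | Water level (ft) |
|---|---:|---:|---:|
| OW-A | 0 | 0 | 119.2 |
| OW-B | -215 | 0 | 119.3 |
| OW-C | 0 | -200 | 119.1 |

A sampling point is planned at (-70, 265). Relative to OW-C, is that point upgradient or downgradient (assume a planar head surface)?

upgradient

∂h/∂x = (119.3 − 119.2) / (-215 − 0) = -0.0004651
∂h/∂y = (119.1 − 119.2) / (-200 − 0) = +0.0005000
Head at (-70, 265) = 119.2 + (-0.0004651)·(-70) + (+0.0005000)·(265) = 119.37 ft.
That is higher than the 119.1 ft at OW-C, so the point is upgradient.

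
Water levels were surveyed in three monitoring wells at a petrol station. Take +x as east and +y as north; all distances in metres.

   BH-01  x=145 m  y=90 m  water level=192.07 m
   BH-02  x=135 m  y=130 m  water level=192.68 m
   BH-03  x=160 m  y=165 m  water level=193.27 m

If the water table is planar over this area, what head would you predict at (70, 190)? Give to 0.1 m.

193.5 m

Three-point gradient (reference BH-01): Δ to BH-02 = (-10, 40, +0.61), Δ to BH-03 = (15, 75, +1.20).
∂h/∂x = +0.001667, ∂h/∂y = +0.01567 (det = -1350).
h(70, 190) = 192.07 + (+0.001667)·(-75) + (+0.01567)·(100) = 192.07 -0.125 +1.567 = 193.512 m.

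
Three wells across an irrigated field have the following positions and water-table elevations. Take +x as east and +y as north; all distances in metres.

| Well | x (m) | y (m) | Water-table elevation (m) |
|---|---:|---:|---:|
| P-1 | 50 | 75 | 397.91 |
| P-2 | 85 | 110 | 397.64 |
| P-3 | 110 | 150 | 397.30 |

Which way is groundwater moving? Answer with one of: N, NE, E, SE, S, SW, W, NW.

N

With h = a·x + b·y + c and P-1 as origin, the differences give:
  35·a + 35·b = -0.27
  60·a + 75·b = -0.61
Eliminate b (×75 and ×35, subtract): 525·a = 1.100 → a = ∂h/∂x = +0.002095
Back-substitute: b = ∂h/∂y = -0.009810.
Flow = −∇h = (-0.002095 east, +0.009810 north), which points north.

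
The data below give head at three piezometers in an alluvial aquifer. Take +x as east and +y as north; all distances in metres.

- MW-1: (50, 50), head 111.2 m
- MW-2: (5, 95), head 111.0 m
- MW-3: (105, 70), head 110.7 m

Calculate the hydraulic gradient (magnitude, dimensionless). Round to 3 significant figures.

0.0113

Differences from MW-1: to MW-2 (Δx, Δy, Δh) = (-45, 45, -0.2); to MW-3 = (55, 20, -0.5).
Determinant of the coordinate differences = (-45)·20 − 55·45 = -3375.
∂h/∂x = [(-0.2)·20 − (-0.5)·45] / -3375 = -0.005481
∂h/∂y = [(-45)·(-0.5) − 55·(-0.2)] / -3375 = -0.009926
|∇h| = √(-0.005481² + -0.009926²) = 0.01134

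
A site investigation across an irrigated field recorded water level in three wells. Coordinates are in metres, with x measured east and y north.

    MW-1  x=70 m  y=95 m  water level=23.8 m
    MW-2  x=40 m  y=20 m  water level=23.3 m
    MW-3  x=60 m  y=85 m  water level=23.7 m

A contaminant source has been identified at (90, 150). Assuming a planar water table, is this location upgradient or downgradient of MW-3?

upgradient

With h = a·x + b·y + c and MW-1 as origin, the differences give:
  (-30)·a + (-75)·b = -0.5
  (-10)·a + (-10)·b = -0.1
Eliminate b (×(-10) and ×(-75), subtract): -450·a = -2.50 → a = ∂h/∂x = +0.005556
Back-substitute: b = ∂h/∂y = +0.004444.
Head at (90, 150) = 23.8 + (+0.005556)·(20) + (+0.004444)·(55) = 24.16 m.
That is higher than the 23.7 m at MW-3, so the point is upgradient.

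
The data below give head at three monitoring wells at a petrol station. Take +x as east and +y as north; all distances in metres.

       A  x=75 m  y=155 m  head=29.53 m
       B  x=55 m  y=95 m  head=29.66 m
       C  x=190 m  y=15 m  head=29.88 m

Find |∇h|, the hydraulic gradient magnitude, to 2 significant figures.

Taking A as reference: B−A = (-20, -60, +0.13); C−A = (115, -140, +0.35).
Determinant of the coordinate differences = (-20)·(-140) − 115·(-60) = 9700.
∂h/∂x = [(+0.13)·(-140) − (+0.35)·(-60)] / 9700 = +0.0002887
∂h/∂y = [(-20)·(+0.35) − 115·(+0.13)] / 9700 = -0.002263
|∇h| = √(0.0002887² + -0.002263²) = 0.002281

0.0023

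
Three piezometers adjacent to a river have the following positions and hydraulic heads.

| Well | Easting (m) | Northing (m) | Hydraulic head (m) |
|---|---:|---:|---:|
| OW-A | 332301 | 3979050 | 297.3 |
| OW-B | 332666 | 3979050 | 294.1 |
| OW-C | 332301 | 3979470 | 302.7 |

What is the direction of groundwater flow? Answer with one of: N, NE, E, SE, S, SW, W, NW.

∂h/∂x = (294.1 − 297.3) / (332666 − 332301) = -0.008767
∂h/∂y = (302.7 − 297.3) / (3979470 − 3979050) = +0.01286
Flow = −∇h = (+0.008767 east, -0.01286 north), which points southeast.

SE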